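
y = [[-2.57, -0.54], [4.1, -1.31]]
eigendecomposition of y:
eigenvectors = [[0.14-0.31j, 0.14+0.31j],  [(-0.94+0j), (-0.94-0j)]]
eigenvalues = [(-1.94+1.35j), (-1.94-1.35j)]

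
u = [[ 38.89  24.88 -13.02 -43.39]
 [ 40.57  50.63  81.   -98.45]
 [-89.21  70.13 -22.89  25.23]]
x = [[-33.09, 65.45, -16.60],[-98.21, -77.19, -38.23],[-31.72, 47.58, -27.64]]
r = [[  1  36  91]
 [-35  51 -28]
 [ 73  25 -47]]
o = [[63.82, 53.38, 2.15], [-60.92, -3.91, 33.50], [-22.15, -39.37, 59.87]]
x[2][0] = -31.72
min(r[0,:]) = 1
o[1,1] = -3.91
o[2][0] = -22.15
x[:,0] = [-33.09, -98.21, -31.72]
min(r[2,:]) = -47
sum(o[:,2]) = 95.52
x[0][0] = -33.09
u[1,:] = [40.57, 50.63, 81.0, -98.45]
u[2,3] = 25.23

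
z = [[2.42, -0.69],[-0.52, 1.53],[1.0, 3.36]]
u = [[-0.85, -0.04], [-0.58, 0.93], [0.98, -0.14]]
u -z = [[-3.27, 0.65],[-0.06, -0.60],[-0.02, -3.5]]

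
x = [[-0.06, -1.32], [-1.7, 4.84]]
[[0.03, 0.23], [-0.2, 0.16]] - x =[[0.09, 1.55], [1.5, -4.68]]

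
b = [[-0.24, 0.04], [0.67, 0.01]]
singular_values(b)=[0.71, 0.04]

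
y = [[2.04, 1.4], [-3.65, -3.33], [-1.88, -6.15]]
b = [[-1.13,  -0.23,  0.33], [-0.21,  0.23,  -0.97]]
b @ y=[[-2.09, -2.85], [0.56, 4.91]]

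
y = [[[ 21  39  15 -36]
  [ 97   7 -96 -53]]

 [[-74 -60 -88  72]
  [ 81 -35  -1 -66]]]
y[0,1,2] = -96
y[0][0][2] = 15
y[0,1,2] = -96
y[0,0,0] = 21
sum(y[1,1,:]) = -21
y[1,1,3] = -66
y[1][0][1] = -60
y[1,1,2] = -1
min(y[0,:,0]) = 21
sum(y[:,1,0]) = 178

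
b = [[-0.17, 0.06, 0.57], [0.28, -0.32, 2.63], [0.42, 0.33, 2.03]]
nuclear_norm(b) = 4.14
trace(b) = 1.54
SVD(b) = [[0.16, 0.05, -0.99], [0.78, 0.61, 0.16], [0.61, -0.79, 0.06]] @ diag([3.4002430120205744, 0.48462684548077856, 0.25452756205291954]) @ [[0.13,  -0.01,  0.99], [-0.35,  -0.93,  0.04], [0.93,  -0.36,  -0.13]]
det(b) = 0.42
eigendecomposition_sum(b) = [[0.09, 0.06, 0.51],[0.36, 0.25, 2.05],[0.37, 0.26, 2.11]] + [[-0.25, 0.01, 0.05], [0.12, -0.01, -0.02], [0.03, -0.00, -0.01]] + [[-0.01, -0.01, 0.02], [-0.19, -0.57, 0.6], [0.02, 0.07, -0.08]]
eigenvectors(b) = [[0.17, 0.90, -0.03], [0.69, -0.42, -0.99], [0.71, -0.10, 0.13]]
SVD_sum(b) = [[0.07, -0.01, 0.54], [0.35, -0.03, 2.62], [0.27, -0.02, 2.05]] + [[-0.01, -0.02, 0.0], [-0.10, -0.28, 0.01], [0.14, 0.36, -0.01]] + [[-0.23, 0.09, 0.03],[0.04, -0.01, -0.01],[0.01, -0.01, -0.0]]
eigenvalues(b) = [2.45, -0.26, -0.65]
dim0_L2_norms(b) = [0.53, 0.46, 3.37]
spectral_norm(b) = 3.40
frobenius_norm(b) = 3.44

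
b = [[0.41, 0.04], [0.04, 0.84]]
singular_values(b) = [0.84, 0.41]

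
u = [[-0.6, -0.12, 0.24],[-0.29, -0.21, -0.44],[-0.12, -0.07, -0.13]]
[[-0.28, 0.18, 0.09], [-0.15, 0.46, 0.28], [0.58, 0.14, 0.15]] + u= [[-0.88,0.06,0.33], [-0.44,0.25,-0.16], [0.46,0.07,0.02]]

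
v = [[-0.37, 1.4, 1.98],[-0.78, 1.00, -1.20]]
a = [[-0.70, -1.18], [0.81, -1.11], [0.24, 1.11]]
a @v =[[1.18, -2.16, 0.03],[0.57, 0.02, 2.94],[-0.95, 1.45, -0.86]]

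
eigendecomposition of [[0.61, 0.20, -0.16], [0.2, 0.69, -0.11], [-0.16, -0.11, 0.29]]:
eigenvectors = [[-0.63, -0.69, 0.35], [-0.72, 0.69, 0.07], [0.29, 0.21, 0.93]]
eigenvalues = [0.91, 0.46, 0.22]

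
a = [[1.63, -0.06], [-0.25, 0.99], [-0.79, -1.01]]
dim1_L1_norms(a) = [1.69, 1.24, 1.8]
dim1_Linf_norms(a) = [1.63, 0.99, 1.01]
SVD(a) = [[-0.83, 0.39], [-0.03, -0.75], [0.56, 0.54]] @ diag([1.8660310246679015, 1.3657335812583873]) @ [[-0.96,-0.29], [0.29,-0.96]]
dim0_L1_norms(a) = [2.67, 2.06]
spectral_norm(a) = 1.87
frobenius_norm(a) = 2.31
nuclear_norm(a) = 3.23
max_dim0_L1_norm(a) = 2.67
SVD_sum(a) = [[1.47, 0.45], [0.05, 0.01], [-1.01, -0.31]] + [[0.16, -0.51],[-0.3, 0.98],[0.22, -0.7]]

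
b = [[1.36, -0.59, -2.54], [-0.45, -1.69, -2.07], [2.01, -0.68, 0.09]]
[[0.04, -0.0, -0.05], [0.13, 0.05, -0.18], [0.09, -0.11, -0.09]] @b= [[-0.05, 0.01, -0.11], [-0.21, -0.04, -0.45], [-0.01, 0.19, -0.01]]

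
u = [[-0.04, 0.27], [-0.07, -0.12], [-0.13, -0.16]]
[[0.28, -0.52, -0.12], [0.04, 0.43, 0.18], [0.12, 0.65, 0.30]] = u @ [[-1.87,-2.24,-1.48], [0.75,-2.24,-0.67]]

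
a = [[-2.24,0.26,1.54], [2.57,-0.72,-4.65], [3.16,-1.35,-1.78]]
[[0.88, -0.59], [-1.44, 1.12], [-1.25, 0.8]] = a@[[-0.29,0.16], [0.06,-0.02], [0.14,-0.15]]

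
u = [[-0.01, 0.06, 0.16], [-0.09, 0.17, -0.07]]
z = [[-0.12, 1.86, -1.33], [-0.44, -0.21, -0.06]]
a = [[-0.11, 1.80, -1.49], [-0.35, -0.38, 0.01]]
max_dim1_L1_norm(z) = 3.31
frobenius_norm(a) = 2.40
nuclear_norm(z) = 2.77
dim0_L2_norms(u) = [0.09, 0.18, 0.17]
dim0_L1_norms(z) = [0.56, 2.07, 1.39]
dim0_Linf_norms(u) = [0.09, 0.17, 0.16]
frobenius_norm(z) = 2.34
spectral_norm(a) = 2.36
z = u + a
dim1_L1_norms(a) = [3.4, 0.74]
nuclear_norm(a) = 2.79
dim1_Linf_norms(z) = [1.86, 0.44]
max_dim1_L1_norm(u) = 0.33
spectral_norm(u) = 0.20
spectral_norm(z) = 2.29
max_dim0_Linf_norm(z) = 1.86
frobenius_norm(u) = 0.27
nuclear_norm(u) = 0.38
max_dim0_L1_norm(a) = 2.18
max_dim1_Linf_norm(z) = 1.86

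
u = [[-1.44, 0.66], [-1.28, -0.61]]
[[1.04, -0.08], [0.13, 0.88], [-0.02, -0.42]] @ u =[[-1.4,  0.74], [-1.31,  -0.45], [0.57,  0.24]]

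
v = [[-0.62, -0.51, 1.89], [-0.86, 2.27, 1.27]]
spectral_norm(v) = 2.88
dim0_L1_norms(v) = [1.48, 2.78, 3.16]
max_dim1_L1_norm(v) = 4.4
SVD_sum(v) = [[-0.41,0.75,0.77], [-0.95,1.72,1.76]] + [[-0.21, -1.26, 1.12],  [0.09, 0.55, -0.49]]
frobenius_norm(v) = 3.42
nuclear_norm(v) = 4.73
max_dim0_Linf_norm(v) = 2.27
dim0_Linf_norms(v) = [0.86, 2.27, 1.89]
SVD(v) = [[0.40,0.92],  [0.92,-0.40]] @ diag([2.87771276782804, 1.8549310569073671]) @ [[-0.36,0.65,0.67],[-0.12,-0.74,0.66]]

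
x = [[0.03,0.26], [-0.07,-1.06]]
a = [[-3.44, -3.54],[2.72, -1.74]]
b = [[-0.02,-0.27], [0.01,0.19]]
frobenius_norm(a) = 5.90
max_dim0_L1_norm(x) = 1.32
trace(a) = -5.18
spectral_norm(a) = 5.01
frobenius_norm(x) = 1.09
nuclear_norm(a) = 8.13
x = a @ b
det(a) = 15.61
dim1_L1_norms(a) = [6.98, 4.46]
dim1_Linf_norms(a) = [3.54, 2.72]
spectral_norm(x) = 1.09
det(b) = -0.00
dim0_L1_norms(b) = [0.03, 0.46]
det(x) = -0.01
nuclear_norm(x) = 1.11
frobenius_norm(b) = 0.33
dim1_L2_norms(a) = [4.94, 3.23]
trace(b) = 0.17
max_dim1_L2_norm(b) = 0.27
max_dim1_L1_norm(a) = 6.98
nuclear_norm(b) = 0.33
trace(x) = -1.03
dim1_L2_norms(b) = [0.27, 0.19]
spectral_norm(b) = 0.33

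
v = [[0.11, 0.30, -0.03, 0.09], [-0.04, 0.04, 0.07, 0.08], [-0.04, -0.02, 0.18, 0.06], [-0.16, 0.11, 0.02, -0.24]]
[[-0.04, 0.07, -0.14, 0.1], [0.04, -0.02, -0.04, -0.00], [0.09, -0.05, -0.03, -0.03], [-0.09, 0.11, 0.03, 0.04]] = v @ [[0.03, -0.09, -0.06, -0.0], [-0.2, 0.34, -0.37, 0.32], [0.38, -0.18, -0.14, -0.14], [0.28, -0.27, -0.27, -0.05]]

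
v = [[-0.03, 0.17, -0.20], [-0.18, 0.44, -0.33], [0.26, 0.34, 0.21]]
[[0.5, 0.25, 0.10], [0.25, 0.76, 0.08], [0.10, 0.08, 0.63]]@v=[[-0.03, 0.23, -0.16], [-0.12, 0.4, -0.28], [0.15, 0.27, 0.09]]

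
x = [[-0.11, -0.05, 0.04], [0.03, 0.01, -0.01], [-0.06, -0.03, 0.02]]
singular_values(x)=[0.15, 0.0, 0.0]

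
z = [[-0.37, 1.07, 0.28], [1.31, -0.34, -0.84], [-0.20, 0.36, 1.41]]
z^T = [[-0.37, 1.31, -0.20], [1.07, -0.34, 0.36], [0.28, -0.84, 1.41]]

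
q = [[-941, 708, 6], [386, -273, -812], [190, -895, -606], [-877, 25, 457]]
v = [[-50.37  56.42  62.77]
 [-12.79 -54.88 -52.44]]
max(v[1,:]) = -12.79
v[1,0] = -12.79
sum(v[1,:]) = -120.11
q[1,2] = -812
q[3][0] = -877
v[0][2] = 62.77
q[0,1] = 708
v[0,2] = 62.77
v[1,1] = -54.88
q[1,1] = -273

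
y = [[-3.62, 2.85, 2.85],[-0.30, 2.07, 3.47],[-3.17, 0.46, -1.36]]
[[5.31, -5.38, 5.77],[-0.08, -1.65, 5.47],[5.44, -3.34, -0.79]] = y @ [[-1.19, 1.06, -0.13], [1.18, -0.39, 0.73], [-0.83, -0.15, 1.13]]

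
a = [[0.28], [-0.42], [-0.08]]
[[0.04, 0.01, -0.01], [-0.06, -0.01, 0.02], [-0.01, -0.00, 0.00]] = a@ [[0.14, 0.02, -0.04]]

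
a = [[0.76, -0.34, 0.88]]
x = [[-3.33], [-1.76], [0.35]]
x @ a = [[-2.53,1.13,-2.93], [-1.34,0.6,-1.55], [0.27,-0.12,0.31]]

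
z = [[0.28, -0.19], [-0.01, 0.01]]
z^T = [[0.28, -0.01], [-0.19, 0.01]]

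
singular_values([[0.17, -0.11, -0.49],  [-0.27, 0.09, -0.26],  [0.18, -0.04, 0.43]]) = [0.71, 0.38, 0.0]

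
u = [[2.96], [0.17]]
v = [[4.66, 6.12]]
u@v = [[13.79, 18.12],[0.79, 1.04]]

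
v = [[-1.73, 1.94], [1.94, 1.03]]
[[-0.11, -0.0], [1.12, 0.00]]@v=[[0.19, -0.21], [-1.94, 2.17]]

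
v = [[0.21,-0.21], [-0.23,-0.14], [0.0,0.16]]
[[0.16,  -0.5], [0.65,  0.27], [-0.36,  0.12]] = v @ [[-1.47, -1.63], [-2.24, 0.74]]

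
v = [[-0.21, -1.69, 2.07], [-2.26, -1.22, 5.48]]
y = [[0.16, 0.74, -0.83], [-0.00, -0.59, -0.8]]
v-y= [[-0.37, -2.43, 2.9], [-2.26, -0.63, 6.28]]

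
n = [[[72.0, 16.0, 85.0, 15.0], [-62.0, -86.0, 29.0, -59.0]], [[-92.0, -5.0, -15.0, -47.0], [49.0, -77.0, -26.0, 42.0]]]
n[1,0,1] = -5.0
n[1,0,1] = -5.0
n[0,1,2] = 29.0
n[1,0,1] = -5.0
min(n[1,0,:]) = -92.0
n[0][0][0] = 72.0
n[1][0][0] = -92.0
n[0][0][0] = 72.0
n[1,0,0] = -92.0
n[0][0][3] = 15.0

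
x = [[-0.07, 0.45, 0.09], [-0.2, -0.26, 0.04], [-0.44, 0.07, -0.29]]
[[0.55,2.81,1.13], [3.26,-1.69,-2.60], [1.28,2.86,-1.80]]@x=[[-1.1, -0.40, -0.17], [1.25, 1.72, 0.98], [0.13, -0.29, 0.75]]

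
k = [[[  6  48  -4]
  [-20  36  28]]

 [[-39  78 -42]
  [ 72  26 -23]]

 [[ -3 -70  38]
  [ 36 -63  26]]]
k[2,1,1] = -63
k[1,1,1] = 26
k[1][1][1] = 26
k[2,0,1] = -70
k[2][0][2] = 38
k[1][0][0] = -39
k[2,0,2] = 38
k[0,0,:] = [6, 48, -4]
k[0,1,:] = [-20, 36, 28]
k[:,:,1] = [[48, 36], [78, 26], [-70, -63]]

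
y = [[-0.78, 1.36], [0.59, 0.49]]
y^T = [[-0.78, 0.59],[1.36, 0.49]]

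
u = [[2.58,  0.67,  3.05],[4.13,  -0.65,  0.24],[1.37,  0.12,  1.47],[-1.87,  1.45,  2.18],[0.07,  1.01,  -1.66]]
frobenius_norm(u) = 7.22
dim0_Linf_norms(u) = [4.13, 1.45, 3.05]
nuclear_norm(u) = 11.38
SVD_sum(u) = [[3.24, -0.20, 1.56], [3.47, -0.21, 1.67], [1.68, -0.1, 0.80], [-0.74, 0.04, -0.35], [-0.64, 0.04, -0.31]] + [[-0.72,0.60,1.57], [0.64,-0.54,-1.4], [-0.30,0.25,0.66], [-1.21,1.02,2.65], [0.44,-0.37,-0.96]] + [[0.05, 0.26, -0.08],[0.02, 0.1, -0.03],[-0.01, -0.03, 0.01],[0.08, 0.39, -0.11],[0.27, 1.34, -0.39]]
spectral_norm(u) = 5.70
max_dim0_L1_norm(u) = 10.02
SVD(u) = [[-0.63, -0.44, 0.19], [-0.68, 0.39, 0.07], [-0.33, -0.18, -0.02], [0.14, -0.74, 0.27], [0.12, 0.27, 0.94]] @ diag([5.701393630472143, 4.164186331953893, 1.510980762015205]) @ [[-0.90, 0.05, -0.43], [0.39, -0.33, -0.86], [0.19, 0.94, -0.28]]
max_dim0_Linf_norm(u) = 4.13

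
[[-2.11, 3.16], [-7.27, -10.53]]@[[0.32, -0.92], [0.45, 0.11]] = [[0.75, 2.29], [-7.06, 5.53]]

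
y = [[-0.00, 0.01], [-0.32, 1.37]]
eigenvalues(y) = [0.0, 1.37]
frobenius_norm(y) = 1.41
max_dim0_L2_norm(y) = 1.37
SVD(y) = [[-0.01, -1.0], [-1.0, 0.01]] @ diag([1.4069096725453434, 0.002274488591872887]) @ [[0.23, -0.97], [-0.97, -0.23]]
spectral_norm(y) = 1.41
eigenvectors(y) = [[-0.97,-0.01], [-0.23,-1.00]]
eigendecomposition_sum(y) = [[0.0, -0.00], [0.0, -0.00]] + [[-0.0,0.01],[-0.32,1.37]]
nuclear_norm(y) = 1.41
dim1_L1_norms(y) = [0.01, 1.69]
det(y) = 0.00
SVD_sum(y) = [[-0.0, 0.01], [-0.32, 1.37]] + [[0.00,0.0], [-0.0,-0.0]]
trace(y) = 1.37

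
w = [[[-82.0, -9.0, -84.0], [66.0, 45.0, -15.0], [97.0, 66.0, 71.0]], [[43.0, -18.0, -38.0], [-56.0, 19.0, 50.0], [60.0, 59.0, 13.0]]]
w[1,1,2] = 50.0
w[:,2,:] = [[97.0, 66.0, 71.0], [60.0, 59.0, 13.0]]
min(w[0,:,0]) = -82.0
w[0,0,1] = -9.0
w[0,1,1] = 45.0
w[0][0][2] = -84.0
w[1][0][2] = -38.0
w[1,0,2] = -38.0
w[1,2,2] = 13.0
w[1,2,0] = 60.0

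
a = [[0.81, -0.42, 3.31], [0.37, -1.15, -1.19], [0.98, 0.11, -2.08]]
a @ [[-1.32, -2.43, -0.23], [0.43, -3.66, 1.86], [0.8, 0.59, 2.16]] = [[1.40, 1.52, 6.18], [-1.93, 2.61, -4.79], [-2.91, -4.01, -4.51]]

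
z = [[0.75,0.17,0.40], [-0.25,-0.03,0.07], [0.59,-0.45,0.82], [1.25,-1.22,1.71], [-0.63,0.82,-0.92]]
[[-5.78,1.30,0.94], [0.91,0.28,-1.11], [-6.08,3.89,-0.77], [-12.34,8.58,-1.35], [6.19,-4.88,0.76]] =z @ [[-4.81, 0.12, 3.45],  [-1.51, -1.68, -0.7],  [-4.78, 3.73, -3.81]]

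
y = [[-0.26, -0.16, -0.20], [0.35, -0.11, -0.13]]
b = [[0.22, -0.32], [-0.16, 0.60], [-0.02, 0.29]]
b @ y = [[-0.17, -0.0, -0.00], [0.25, -0.04, -0.05], [0.11, -0.03, -0.03]]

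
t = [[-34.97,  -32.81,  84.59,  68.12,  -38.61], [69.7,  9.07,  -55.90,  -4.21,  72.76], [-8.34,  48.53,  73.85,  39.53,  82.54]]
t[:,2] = [84.59, -55.9, 73.85]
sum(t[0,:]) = 46.32000000000001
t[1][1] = 9.07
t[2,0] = -8.34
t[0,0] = -34.97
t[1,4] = 72.76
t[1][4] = 72.76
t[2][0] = -8.34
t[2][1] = 48.53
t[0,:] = [-34.97, -32.81, 84.59, 68.12, -38.61]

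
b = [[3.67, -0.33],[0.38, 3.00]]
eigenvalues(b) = [(3.34+0.11j), (3.34-0.11j)]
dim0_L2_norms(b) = [3.69, 3.02]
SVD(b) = [[-1.0, -0.09], [-0.09, 1.00]] @ diag([3.6897726221512133, 3.0179095408615813]) @ [[-1.0,0.02], [0.02,1.00]]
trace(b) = 6.67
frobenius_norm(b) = 4.77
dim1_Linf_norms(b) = [3.67, 3.0]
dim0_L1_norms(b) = [4.05, 3.33]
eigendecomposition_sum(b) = [[(1.84-4.81j), -0.17+4.79j], [0.19-5.52j, 1.50+4.92j]] + [[(1.83+4.81j), (-0.16-4.79j)], [0.19+5.52j, (1.5-4.92j)]]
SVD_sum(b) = [[3.67, -0.06], [0.33, -0.01]] + [[-0.00, -0.27], [0.05, 3.01]]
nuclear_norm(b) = 6.71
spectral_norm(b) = 3.69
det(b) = 11.14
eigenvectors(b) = [[0.64+0.22j,(0.64-0.22j)],[0.73+0.00j,(0.73-0j)]]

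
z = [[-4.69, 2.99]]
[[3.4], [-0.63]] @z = [[-15.95,10.17], [2.95,-1.88]]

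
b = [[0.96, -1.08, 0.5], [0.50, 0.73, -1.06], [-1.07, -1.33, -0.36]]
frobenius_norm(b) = 2.70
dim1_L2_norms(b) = [1.53, 1.38, 1.74]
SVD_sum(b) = [[-0.27, -0.69, 0.19],[0.39, 0.99, -0.28],[-0.52, -1.34, 0.38]] + [[1.06, -0.23, 0.64], [-0.21, 0.05, -0.13], [-0.70, 0.15, -0.43]] + [[0.17, -0.16, -0.34], [0.33, -0.31, -0.65], [0.16, -0.15, -0.31]]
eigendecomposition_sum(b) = [[(0.49+0.66j), (-0.52+0.6j), (0.27-0.36j)],[0.31-0.51j, (0.55+0.19j), (-0.32-0.08j)],[(-0.42+0.26j), (-0.33-0.34j), (0.2+0.18j)]] + [[(0.49-0.66j), (-0.52-0.6j), 0.27+0.36j],[0.31+0.51j, (0.55-0.19j), -0.32+0.08j],[(-0.42-0.26j), (-0.33+0.34j), 0.20-0.18j]] + [[(-0.01-0j), -0.03-0.00j, -0.04+0.00j],[(-0.13-0j), -0.37-0.00j, -0.42+0.00j],[-0.23-0.00j, -0.67-0.00j, (-0.76+0j)]]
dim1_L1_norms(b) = [2.54, 2.29, 2.76]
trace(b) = 1.33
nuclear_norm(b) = 4.50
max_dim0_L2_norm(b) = 1.86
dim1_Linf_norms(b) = [1.08, 1.06, 1.33]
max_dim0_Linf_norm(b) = 1.33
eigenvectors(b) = [[(0.73+0j), 0.73-0.00j, (0.04+0j)], [(-0.2-0.49j), -0.20+0.49j, 0.48+0.00j], [-0.04+0.43j, -0.04-0.43j, 0.87+0.00j]]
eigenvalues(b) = [(1.24+1.03j), (1.24-1.03j), (-1.14+0j)]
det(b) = -2.97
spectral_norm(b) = 2.00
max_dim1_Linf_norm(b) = 1.33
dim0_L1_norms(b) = [2.53, 3.14, 1.92]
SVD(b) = [[0.38, 0.82, 0.42], [-0.55, -0.17, 0.82], [0.74, -0.55, 0.39]] @ diag([1.9993520917502097, 1.5348096156651465, 0.9668767537157276]) @ [[-0.35, -0.90, 0.25],[0.84, -0.18, 0.51],[0.41, -0.39, -0.82]]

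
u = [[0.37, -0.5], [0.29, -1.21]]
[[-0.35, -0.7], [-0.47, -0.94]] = u@[[-0.63, -1.25], [0.24, 0.48]]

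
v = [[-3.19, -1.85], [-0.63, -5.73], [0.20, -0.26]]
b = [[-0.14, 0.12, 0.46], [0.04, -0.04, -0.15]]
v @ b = [[0.37, -0.31, -1.19], [-0.14, 0.15, 0.57], [-0.04, 0.03, 0.13]]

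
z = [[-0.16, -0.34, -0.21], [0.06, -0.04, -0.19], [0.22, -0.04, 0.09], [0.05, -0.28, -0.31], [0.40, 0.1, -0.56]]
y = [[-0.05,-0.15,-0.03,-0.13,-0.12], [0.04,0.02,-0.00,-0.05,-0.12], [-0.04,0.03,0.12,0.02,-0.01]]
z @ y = [[0.00, 0.01, -0.02, 0.03, 0.06],[0.0, -0.02, -0.02, -0.01, -0.00],[-0.02, -0.03, 0.00, -0.02, -0.02],[-0.00, -0.02, -0.04, 0.00, 0.03],[0.01, -0.07, -0.08, -0.07, -0.05]]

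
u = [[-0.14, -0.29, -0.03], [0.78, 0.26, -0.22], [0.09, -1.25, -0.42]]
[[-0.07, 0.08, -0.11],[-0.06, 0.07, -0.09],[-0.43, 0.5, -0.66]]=u @ [[-0.15, 0.17, -0.23], [0.3, -0.35, 0.46], [0.11, -0.12, 0.16]]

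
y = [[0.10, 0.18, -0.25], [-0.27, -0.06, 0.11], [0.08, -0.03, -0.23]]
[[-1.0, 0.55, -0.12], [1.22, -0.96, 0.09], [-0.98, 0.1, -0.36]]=y @ [[-3.41, 3.32, -0.06], [0.48, 1.88, 1.29], [3.0, 0.47, 1.37]]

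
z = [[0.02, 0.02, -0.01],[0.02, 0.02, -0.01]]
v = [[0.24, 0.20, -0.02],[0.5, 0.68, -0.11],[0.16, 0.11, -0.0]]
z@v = [[0.01, 0.02, -0.0], [0.01, 0.02, -0.0]]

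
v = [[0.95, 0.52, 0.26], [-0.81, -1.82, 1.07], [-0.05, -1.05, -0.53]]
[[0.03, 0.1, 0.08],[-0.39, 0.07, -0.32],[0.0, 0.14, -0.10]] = v@[[0.03, 0.18, 0.04], [0.09, -0.13, 0.12], [-0.19, -0.02, -0.06]]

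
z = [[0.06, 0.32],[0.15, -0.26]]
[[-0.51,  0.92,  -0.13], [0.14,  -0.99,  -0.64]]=z @[[-1.38, -1.22, -3.74], [-1.35, 3.11, 0.3]]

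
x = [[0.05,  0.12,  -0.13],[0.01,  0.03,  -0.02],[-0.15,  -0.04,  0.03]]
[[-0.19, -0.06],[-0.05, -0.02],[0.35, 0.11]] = x@[[-2.06, -0.63], [-1.76, -0.54], [-0.95, -0.29]]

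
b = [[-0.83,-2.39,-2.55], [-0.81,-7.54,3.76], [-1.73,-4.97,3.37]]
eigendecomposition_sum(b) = [[0.89, 0.91, -2.32], [-0.40, -0.41, 1.05], [-0.92, -0.93, 2.40]] + [[-1.59, 3.81, -3.20], [-0.27, 0.64, -0.54], [-0.71, 1.70, -1.43]] + [[-0.13, -7.11, 2.97], [-0.14, -7.77, 3.25], [-0.11, -5.74, 2.4]]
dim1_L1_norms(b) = [5.77, 12.11, 10.07]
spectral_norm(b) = 10.51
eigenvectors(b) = [[0.66, -0.9, -0.59], [-0.30, -0.15, -0.65], [-0.69, -0.4, -0.48]]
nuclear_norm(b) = 15.01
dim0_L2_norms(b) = [2.08, 9.34, 5.66]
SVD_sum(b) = [[-0.18, -0.95, 0.49], [-1.41, -7.40, 3.80], [-1.03, -5.41, 2.78]] + [[-0.51,-1.47,-3.05],[-0.00,-0.0,-0.01],[0.09,0.26,0.55]] + [[-0.14, 0.03, 0.01], [0.6, -0.13, -0.04], [-0.79, 0.17, 0.05]]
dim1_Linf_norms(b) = [2.55, 7.54, 4.97]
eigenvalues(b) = [2.88, -2.37, -5.5]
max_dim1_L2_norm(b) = 8.46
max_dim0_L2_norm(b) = 9.34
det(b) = 37.60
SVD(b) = [[0.10, 0.98, -0.14], [0.8, 0.0, 0.60], [0.59, -0.18, -0.79]] @ diag([10.510106522957024, 3.475268174476788, 1.0294037067958481]) @ [[-0.17, -0.88, 0.45],  [-0.15, -0.43, -0.89],  [0.97, -0.22, -0.06]]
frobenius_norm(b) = 11.12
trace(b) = -5.00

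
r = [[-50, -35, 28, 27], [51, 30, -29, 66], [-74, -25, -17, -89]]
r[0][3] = 27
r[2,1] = -25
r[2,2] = -17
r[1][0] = 51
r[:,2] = [28, -29, -17]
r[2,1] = -25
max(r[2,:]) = -17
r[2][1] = -25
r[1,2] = -29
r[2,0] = -74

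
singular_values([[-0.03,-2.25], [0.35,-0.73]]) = [2.37, 0.34]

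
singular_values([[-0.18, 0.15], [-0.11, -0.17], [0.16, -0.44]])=[0.52, 0.2]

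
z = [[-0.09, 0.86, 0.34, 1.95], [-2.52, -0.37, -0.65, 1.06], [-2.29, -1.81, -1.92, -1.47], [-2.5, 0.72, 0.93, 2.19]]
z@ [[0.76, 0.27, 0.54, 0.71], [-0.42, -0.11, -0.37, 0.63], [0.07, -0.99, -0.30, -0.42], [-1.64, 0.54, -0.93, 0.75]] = [[-3.60, 0.6, -2.28, 1.8], [-3.54, 0.58, -2.01, -0.95], [1.3, 0.69, 1.38, -3.06], [-5.73, -0.49, -3.93, -0.07]]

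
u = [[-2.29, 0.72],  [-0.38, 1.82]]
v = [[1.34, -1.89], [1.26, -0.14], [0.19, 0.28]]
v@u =[[-2.35, -2.48], [-2.83, 0.65], [-0.54, 0.65]]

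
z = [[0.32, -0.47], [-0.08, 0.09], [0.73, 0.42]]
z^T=[[0.32, -0.08, 0.73], [-0.47, 0.09, 0.42]]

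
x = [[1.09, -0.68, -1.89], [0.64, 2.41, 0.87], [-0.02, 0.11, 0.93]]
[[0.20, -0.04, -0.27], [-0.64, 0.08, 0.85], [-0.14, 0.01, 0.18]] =x@ [[-0.15, 0.00, 0.2], [-0.18, 0.03, 0.24], [-0.13, 0.01, 0.17]]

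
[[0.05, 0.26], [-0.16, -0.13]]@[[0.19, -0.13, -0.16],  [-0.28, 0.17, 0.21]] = [[-0.06, 0.04, 0.05], [0.01, -0.0, -0.00]]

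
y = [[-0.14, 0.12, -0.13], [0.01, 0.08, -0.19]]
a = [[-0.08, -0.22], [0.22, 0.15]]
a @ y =[[0.01,-0.03,0.05], [-0.03,0.04,-0.06]]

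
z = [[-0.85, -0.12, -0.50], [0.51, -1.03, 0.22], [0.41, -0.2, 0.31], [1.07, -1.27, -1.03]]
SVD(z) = [[-0.12,-0.79,-0.5], [0.45,0.31,-0.79], [0.14,0.41,-0.08], [0.87,-0.34,0.35]] @ diag([2.1811455477011132, 1.138864601333981, 0.6517603237172412]) @ [[0.61, -0.73, -0.32], [0.56, 0.11, 0.82], [0.57, 0.68, -0.47]]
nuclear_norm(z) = 3.97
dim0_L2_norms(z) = [1.52, 1.65, 1.21]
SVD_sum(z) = [[-0.16, 0.2, 0.09], [0.6, -0.72, -0.32], [0.18, -0.22, -0.09], [1.16, -1.38, -0.61]] + [[-0.5, -0.09, -0.74],[0.2, 0.04, 0.29],[0.26, 0.05, 0.38],[-0.21, -0.04, -0.32]] + [[-0.19,-0.22,0.15], [-0.29,-0.35,0.24], [-0.03,-0.03,0.02], [0.13,0.15,-0.11]]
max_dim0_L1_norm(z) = 2.84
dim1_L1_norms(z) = [1.47, 1.76, 0.92, 3.37]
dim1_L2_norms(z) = [0.99, 1.17, 0.55, 1.95]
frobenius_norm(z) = 2.55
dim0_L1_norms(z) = [2.84, 2.62, 2.06]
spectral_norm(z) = 2.18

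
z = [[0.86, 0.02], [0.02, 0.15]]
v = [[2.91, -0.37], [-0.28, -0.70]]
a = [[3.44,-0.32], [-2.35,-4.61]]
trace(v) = 2.21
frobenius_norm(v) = 3.03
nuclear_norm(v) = 3.67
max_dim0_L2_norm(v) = 2.92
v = z @ a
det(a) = -16.61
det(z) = 0.13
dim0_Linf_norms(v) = [2.91, 0.7]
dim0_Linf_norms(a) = [3.44, 4.61]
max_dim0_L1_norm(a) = 5.79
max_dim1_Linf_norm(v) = 2.91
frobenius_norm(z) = 0.87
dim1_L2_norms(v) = [2.93, 0.75]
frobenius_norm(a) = 6.22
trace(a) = -1.17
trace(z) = 1.01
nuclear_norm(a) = 8.48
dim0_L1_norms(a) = [5.79, 4.93]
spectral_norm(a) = 5.41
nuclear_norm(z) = 1.01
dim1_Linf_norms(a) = [3.44, 4.61]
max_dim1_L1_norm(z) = 0.88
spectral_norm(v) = 2.94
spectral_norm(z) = 0.86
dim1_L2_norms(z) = [0.86, 0.15]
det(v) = -2.14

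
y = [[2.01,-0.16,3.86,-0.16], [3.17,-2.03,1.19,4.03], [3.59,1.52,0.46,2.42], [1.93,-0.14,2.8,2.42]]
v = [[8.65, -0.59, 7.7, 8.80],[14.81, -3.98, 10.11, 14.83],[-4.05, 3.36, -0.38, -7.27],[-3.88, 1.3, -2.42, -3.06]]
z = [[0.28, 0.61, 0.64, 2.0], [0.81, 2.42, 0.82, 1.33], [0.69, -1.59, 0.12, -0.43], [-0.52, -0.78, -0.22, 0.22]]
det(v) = 2.58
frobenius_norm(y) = 9.46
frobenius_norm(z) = 4.24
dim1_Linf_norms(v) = [8.8, 14.83, 7.27, 3.88]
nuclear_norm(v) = 35.48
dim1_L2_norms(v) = [14.56, 23.61, 8.98, 5.65]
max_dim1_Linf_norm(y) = 4.03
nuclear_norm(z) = 6.51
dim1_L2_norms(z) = [2.2, 2.99, 1.79, 0.99]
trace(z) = 3.04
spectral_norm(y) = 8.18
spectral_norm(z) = 3.75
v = z @ y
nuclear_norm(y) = 15.65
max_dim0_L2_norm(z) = 3.06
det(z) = 0.03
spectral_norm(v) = 29.27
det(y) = 82.46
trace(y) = 2.86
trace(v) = 1.23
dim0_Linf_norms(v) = [14.81, 3.98, 10.11, 14.83]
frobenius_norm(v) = 29.70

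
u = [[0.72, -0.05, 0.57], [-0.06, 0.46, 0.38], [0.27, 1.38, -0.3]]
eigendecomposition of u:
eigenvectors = [[0.34, 0.98, 0.89], [0.28, -0.17, 0.2], [-0.9, 0.03, 0.41]]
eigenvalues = [-0.83, 0.74, 0.97]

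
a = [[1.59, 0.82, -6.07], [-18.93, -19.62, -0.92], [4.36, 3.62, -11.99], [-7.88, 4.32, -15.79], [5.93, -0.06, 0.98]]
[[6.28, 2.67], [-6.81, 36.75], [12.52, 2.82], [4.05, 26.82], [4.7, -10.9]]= a @ [[0.93, -1.69], [-0.51, -0.2], [-0.86, -0.91]]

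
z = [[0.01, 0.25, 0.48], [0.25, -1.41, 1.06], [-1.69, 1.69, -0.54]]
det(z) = -1.365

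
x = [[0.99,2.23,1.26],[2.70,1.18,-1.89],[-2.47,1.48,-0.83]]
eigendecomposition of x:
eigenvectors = [[(0.63+0j), (0.08-0.44j), 0.08+0.44j],  [0.78+0.00j, -0.01+0.50j, (-0.01-0.5j)],  [(-0.09+0j), (0.74+0j), 0.74-0.00j]]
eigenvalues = [(3.58+0j), (-1.12+2.45j), (-1.12-2.45j)]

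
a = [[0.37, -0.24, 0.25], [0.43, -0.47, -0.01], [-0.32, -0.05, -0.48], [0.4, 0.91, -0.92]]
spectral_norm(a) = 1.42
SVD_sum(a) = [[-0.03, -0.21, 0.22],[-0.03, -0.19, 0.19],[0.03, 0.19, -0.19],[0.14, 0.92, -0.94]] + [[0.40, -0.05, 0.01], [0.48, -0.06, 0.01], [-0.32, 0.04, -0.01], [0.26, -0.03, 0.01]] + [[0.00, 0.02, 0.02], [-0.02, -0.22, -0.21], [-0.03, -0.28, -0.28], [0.00, 0.02, 0.02]]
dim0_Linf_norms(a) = [0.43, 0.91, 0.92]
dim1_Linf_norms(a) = [0.37, 0.47, 0.48, 0.92]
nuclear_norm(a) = 2.68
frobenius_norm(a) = 1.68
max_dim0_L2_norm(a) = 1.07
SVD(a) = [[0.22, -0.53, 0.07], [0.19, -0.65, -0.61], [-0.19, 0.42, -0.79], [-0.94, -0.34, 0.05]] @ diag([1.4174619817076997, 0.7548769730296095, 0.5036489710134793]) @ [[-0.11, -0.70, 0.71], [-0.99, 0.13, -0.02], [0.08, 0.71, 0.7]]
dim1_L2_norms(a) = [0.51, 0.64, 0.58, 1.35]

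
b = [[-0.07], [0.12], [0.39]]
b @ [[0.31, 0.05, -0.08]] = [[-0.02, -0.0, 0.01], [0.04, 0.01, -0.01], [0.12, 0.02, -0.03]]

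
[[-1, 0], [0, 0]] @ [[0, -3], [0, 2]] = [[0, 3], [0, 0]]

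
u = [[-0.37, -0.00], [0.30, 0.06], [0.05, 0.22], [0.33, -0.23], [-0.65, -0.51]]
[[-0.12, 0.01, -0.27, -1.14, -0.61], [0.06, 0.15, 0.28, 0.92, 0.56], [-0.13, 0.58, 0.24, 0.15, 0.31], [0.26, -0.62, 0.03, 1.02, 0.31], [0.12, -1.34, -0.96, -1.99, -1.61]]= u @ [[0.32, -0.03, 0.74, 3.07, 1.66],  [-0.65, 2.66, 0.93, -0.01, 1.05]]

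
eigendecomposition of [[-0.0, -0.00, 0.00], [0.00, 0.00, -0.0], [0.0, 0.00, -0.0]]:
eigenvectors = [[1.00, 0.00, 0.00], [0.0, 1.0, 0.0], [0.0, 0.00, 1.00]]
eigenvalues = [-0.0, 0.0, -0.0]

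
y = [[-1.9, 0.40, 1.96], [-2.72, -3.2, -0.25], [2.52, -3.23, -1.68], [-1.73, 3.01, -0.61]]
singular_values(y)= [5.86, 4.33, 2.07]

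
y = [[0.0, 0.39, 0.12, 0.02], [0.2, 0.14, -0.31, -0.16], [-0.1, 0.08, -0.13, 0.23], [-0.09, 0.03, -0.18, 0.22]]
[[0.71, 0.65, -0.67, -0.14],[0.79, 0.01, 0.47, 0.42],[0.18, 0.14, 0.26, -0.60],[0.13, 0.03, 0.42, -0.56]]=y @ [[0.39, 1.80, 0.98, 1.63], [2.18, 1.29, -1.19, -0.39], [-1.08, 0.95, -1.90, 0.34], [-0.43, 1.48, 0.9, -1.56]]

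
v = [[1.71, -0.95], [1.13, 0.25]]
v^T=[[1.71, 1.13], [-0.95, 0.25]]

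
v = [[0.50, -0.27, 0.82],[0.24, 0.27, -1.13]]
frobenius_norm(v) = 1.55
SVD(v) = [[-0.62,0.78], [0.78,0.62]] @ diag([1.4507461427842678, 0.5459263954019518]) @ [[-0.08,  0.26,  -0.96],[0.99,  -0.08,  -0.11]]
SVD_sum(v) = [[0.08, -0.24, 0.87],[-0.1, 0.30, -1.09]] + [[0.42, -0.03, -0.05],[0.34, -0.03, -0.04]]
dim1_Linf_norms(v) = [0.82, 1.13]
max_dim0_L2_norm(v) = 1.4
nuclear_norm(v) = 2.00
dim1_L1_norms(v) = [1.59, 1.64]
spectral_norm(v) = 1.45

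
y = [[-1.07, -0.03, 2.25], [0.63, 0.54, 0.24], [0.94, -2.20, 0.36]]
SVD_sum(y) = [[-1.24,  0.63,  1.92], [-0.00,  0.00,  0.01], [0.41,  -0.21,  -0.64]] + [[0.15, -0.67, 0.32], [-0.05, 0.22, -0.11], [0.46, -2.02, 0.96]] + [[0.02,0.01,0.01], [0.68,0.32,0.34], [0.07,0.03,0.03]]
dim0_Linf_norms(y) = [1.07, 2.2, 2.25]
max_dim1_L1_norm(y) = 3.5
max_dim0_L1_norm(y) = 2.85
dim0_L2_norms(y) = [1.56, 2.27, 2.29]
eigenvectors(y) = [[0.88+0.00j,0.55-0.28j,(0.55+0.28j)], [-0.16+0.00j,0.04-0.44j,(0.04+0.44j)], [(-0.45+0j),(0.65+0j),0.65-0.00j]]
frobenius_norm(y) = 3.58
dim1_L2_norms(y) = [2.49, 0.86, 2.42]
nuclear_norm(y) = 5.75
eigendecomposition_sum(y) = [[-1.45-0.00j, 0.92-0.00j, (1.18-0j)], [0.27+0.00j, -0.17+0.00j, (-0.21+0j)], [(0.75+0j), -0.48+0.00j, (-0.61+0j)]] + [[0.19+0.18j, (-0.47+0.87j), 0.54+0.04j], [0.18-0.05j, (0.35+0.62j), 0.23-0.31j], [0.09+0.26j, -0.86+0.59j, (0.48+0.29j)]] + [[(0.19-0.18j), (-0.47-0.87j), (0.54-0.04j)], [(0.18+0.05j), (0.35-0.62j), 0.23+0.31j], [0.09-0.26j, -0.86-0.59j, (0.48-0.29j)]]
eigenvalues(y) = [(-2.23+0j), (1.03+1.09j), (1.03-1.09j)]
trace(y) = -0.17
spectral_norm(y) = 2.50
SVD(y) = [[-0.95,  0.31,  0.03], [-0.00,  -0.1,  0.99], [0.31,  0.94,  0.10]] @ diag([2.5001468522567913, 2.4219532741572882, 0.8312689426107803]) @ [[0.52, -0.27, -0.81], [0.2, -0.88, 0.42], [0.83, 0.38, 0.41]]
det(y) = -5.03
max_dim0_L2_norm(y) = 2.29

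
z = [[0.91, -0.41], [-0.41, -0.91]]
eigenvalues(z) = [1.0, -1.0]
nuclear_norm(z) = 2.00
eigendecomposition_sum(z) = [[0.95, -0.21],[-0.21, 0.04]] + [[-0.04, -0.20], [-0.2, -0.95]]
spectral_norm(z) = 1.00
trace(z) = 0.00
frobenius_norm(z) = 1.41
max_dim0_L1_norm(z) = 1.32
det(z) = -1.00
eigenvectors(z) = [[0.98, 0.21],[-0.21, 0.98]]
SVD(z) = [[-0.91, 0.41], [0.41, 0.91]] @ diag([0.9980981915623333, 0.9980981915623333]) @ [[-1.0, -0.00], [-0.00, -1.00]]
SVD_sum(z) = [[0.91, 0.0], [-0.41, 0.0]] + [[0.00, -0.41], [0.00, -0.91]]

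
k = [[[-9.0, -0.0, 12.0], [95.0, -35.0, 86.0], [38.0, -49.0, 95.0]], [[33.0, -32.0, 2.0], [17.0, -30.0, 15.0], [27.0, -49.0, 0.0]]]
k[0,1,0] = 95.0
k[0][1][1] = -35.0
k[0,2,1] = -49.0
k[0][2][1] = -49.0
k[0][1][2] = 86.0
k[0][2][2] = 95.0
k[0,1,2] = 86.0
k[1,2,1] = -49.0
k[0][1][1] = -35.0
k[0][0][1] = -0.0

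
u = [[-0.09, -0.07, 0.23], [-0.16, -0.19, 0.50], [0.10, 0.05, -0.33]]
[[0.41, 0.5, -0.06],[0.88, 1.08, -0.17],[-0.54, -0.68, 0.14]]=u @ [[-1.16, -0.77, -1.74], [-0.46, -0.45, -0.26], [1.21, 1.75, -1.00]]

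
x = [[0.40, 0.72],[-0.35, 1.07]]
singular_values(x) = [1.29, 0.53]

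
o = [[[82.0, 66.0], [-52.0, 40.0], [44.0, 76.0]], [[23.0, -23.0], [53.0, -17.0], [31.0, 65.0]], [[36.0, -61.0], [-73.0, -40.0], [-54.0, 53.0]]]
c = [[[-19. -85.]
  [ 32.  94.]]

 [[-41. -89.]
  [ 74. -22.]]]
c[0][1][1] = 94.0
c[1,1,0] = 74.0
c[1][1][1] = -22.0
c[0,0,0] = -19.0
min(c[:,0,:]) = -89.0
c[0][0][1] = -85.0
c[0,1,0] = 32.0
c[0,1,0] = 32.0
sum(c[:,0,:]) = -234.0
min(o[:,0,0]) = 23.0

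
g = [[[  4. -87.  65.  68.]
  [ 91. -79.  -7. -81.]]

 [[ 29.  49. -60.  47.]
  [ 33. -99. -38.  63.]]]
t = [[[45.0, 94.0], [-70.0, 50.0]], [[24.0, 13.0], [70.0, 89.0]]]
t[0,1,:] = [-70.0, 50.0]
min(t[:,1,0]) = -70.0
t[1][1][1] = 89.0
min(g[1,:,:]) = -99.0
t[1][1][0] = 70.0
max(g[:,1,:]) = 91.0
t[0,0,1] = 94.0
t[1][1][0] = 70.0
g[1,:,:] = [[29.0, 49.0, -60.0, 47.0], [33.0, -99.0, -38.0, 63.0]]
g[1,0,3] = 47.0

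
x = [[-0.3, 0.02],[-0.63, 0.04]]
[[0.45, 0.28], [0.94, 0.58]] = x @ [[-1.45, -0.98], [0.64, -0.83]]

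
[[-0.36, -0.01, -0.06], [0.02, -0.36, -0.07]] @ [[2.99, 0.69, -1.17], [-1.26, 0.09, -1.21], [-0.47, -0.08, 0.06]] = [[-1.04,  -0.24,  0.43], [0.55,  -0.01,  0.41]]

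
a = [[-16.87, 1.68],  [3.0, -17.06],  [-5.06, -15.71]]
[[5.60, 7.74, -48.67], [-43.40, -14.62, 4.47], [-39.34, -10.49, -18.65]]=a@[[-0.08, -0.38, 2.91], [2.53, 0.79, 0.25]]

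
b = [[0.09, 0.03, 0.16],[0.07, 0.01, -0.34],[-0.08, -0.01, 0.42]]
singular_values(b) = [0.57, 0.12, 0.0]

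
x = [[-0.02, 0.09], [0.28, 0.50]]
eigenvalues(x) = [-0.06, 0.54]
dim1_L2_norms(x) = [0.09, 0.57]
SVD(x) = [[0.12,0.99], [0.99,-0.12]] @ diag([0.5772184876949832, 0.060982107729370905]) @ [[0.48, 0.88],[-0.88, 0.48]]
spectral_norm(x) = 0.58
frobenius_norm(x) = 0.58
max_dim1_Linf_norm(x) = 0.5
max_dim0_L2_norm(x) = 0.51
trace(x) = 0.48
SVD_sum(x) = [[0.03, 0.06], [0.27, 0.5]] + [[-0.05,0.03], [0.01,-0.0]]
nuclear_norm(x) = 0.64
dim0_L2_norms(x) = [0.28, 0.51]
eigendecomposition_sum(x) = [[-0.06, 0.01], [0.03, -0.0]] + [[0.04, 0.08], [0.25, 0.50]]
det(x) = -0.04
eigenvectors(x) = [[-0.9, -0.16],[0.44, -0.99]]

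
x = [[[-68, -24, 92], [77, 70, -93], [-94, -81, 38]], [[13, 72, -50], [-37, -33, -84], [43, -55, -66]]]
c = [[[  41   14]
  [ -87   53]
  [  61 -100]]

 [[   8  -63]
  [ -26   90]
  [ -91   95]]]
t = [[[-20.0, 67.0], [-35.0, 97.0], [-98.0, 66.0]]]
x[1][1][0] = -37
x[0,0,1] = -24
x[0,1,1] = 70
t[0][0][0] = -20.0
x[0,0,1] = -24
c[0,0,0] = 41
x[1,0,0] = 13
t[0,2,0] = -98.0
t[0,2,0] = -98.0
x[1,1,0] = -37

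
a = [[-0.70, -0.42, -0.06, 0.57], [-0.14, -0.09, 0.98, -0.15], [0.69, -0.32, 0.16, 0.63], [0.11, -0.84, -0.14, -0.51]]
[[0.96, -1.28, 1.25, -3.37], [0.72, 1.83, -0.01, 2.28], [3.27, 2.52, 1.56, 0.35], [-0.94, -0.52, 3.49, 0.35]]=a @ [[1.38,2.33,0.56,2.33], [-0.73,0.01,-3.98,0.82], [1.32,2.33,-0.31,2.40], [2.98,0.86,-0.08,-2.19]]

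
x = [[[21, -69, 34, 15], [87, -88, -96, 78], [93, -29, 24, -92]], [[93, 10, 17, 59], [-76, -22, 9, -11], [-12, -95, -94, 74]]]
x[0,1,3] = 78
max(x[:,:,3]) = 78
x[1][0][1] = 10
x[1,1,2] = 9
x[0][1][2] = -96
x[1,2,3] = 74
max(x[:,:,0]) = 93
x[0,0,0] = 21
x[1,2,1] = -95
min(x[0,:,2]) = -96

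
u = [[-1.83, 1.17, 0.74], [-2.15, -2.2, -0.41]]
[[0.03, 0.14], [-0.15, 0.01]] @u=[[-0.36, -0.27, -0.04],[0.25, -0.20, -0.12]]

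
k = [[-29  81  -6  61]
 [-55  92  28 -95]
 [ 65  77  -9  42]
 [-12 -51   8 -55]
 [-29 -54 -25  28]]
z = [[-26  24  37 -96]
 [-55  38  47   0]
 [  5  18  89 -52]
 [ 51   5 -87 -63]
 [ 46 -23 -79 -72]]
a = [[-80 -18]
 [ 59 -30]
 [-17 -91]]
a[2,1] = -91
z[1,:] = [-55, 38, 47, 0]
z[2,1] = 18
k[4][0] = -29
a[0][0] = -80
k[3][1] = -51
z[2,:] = [5, 18, 89, -52]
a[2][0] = -17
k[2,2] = -9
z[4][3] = -72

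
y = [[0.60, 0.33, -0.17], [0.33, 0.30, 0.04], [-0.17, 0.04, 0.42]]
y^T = [[0.6,0.33,-0.17], [0.33,0.30,0.04], [-0.17,0.04,0.42]]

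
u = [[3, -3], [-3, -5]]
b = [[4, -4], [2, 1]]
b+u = [[7, -7], [-1, -4]]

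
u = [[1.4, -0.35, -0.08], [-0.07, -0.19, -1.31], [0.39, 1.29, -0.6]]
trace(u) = 0.61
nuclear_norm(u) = 4.22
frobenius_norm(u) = 2.45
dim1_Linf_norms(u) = [1.4, 1.31, 1.29]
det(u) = 2.72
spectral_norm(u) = 1.60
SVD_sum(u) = [[0.22,0.25,-0.37], [0.37,0.43,-0.62], [0.56,0.64,-0.94]] + [[1.19,-0.58,0.31], [-0.25,0.12,-0.06], [-0.30,0.15,-0.08]] + [[-0.01, -0.03, -0.02], [-0.2, -0.74, -0.62], [0.13, 0.50, 0.42]]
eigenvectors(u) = [[0.99+0.00j, 0.03-0.11j, (0.03+0.11j)], [(-0.13+0j), -0.11-0.69j, -0.11+0.69j], [0.11+0.00j, -0.71+0.00j, (-0.71-0j)]]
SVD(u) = [[-0.31, 0.95, -0.03], [-0.53, -0.2, -0.83], [-0.79, -0.24, 0.56]] @ diag([1.604257927869765, 1.4272845488229116, 1.1880300154282244]) @ [[-0.44,-0.51,0.74],[0.87,-0.43,0.23],[0.2,0.75,0.63]]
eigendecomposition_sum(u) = [[1.40-0.00j, (-0.23-0j), 0.09+0.00j],[-0.18+0.00j, 0.03+0.00j, -0.01-0.00j],[0.15-0.00j, (-0.02-0j), (0.01+0j)]] + [[0.02j, (-0.06+0.1j), -0.09-0.07j], [0.06+0.11j, (-0.11+0.67j), (-0.65-0.2j)], [(0.12-0.04j), (0.66+0.22j), (-0.3+0.62j)]] + [[-0.02j, (-0.06-0.1j), (-0.09+0.07j)],[0.06-0.11j, (-0.11-0.67j), -0.65+0.20j],[0.12+0.04j, (0.66-0.22j), (-0.3-0.62j)]]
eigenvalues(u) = [(1.44+0j), (-0.41+1.31j), (-0.41-1.31j)]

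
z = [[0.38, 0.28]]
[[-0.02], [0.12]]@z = [[-0.01, -0.01], [0.05, 0.03]]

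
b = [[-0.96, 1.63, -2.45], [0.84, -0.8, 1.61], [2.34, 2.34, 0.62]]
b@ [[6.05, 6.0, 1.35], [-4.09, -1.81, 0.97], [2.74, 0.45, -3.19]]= [[-19.19, -9.81, 8.10], [12.77, 7.21, -4.78], [6.29, 10.08, 3.45]]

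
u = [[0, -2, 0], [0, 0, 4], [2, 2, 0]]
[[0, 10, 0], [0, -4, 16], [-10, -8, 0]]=u @ [[-5, 1, 0], [0, -5, 0], [0, -1, 4]]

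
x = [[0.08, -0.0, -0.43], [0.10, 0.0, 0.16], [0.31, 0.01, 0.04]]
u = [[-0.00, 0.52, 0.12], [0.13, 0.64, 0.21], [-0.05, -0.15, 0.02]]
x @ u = [[0.02, 0.11, 0.0], [-0.01, 0.03, 0.02], [-0.0, 0.16, 0.04]]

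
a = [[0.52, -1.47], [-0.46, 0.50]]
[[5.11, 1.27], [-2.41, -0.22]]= a@[[2.36, -0.76], [-2.64, -1.13]]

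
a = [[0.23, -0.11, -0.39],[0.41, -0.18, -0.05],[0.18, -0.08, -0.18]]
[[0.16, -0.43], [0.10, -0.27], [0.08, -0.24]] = a @ [[0.02, -0.07], [-0.41, 1.13], [-0.27, 0.74]]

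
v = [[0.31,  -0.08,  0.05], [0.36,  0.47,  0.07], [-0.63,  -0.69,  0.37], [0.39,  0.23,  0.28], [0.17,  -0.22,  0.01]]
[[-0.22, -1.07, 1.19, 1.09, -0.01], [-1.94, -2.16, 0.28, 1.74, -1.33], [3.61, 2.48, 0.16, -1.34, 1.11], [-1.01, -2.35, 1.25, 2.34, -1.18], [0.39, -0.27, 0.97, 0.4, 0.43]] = v @[[-1.69, -3.51, 3.03, 3.19, -0.33], [-3.02, -1.57, -2.00, 0.78, -2.30], [1.24, -2.20, 1.87, 3.27, -1.85]]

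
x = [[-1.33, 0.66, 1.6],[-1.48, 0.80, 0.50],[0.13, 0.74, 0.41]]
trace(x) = -0.12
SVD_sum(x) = [[-1.49, 0.87, 1.26],[-1.15, 0.67, 0.98],[-0.32, 0.19, 0.27]] + [[0.18, 0.08, 0.16],[-0.35, -0.16, -0.3],[0.42, 0.19, 0.36]] + [[-0.02, -0.3, 0.18],[0.02, 0.28, -0.17],[0.03, 0.37, -0.22]]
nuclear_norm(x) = 4.19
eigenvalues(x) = [(-1.43+0j), (0.66+0.75j), (0.66-0.75j)]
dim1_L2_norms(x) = [2.18, 1.76, 0.86]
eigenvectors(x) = [[(-0.77+0j), (-0.1+0.51j), (-0.1-0.51j)], [(-0.57+0j), (-0.61+0j), (-0.61-0j)], [(0.28+0j), -0.10+0.59j, -0.10-0.59j]]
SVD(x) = [[-0.78, 0.32, -0.54], [-0.60, -0.61, 0.52], [-0.17, 0.73, 0.66]] @ diag([2.7414813380734193, 0.8050850890286478, 0.6431314581163846]) @ [[0.70, -0.41, -0.59], [0.72, 0.32, 0.62], [0.06, 0.85, -0.52]]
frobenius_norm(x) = 2.93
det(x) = -1.42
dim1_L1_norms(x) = [3.59, 2.78, 1.28]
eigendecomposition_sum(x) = [[-1.09+0.00j, 0.01+0.00j, 0.94-0.00j], [(-0.81+0j), (0.01+0j), (0.7-0j)], [(0.4-0j), -0.00-0.00j, (-0.35+0j)]] + [[(-0.12+0.26j),(0.33-0.28j),(0.33+0.15j)], [-0.33-0.08j,(0.4+0.32j),-0.10+0.41j], [(-0.14+0.31j),0.37-0.33j,(0.38+0.17j)]] + [[(-0.12-0.26j), (0.33+0.28j), (0.33-0.15j)], [-0.33+0.08j, 0.40-0.32j, (-0.1-0.41j)], [-0.14-0.31j, (0.37+0.33j), 0.38-0.17j]]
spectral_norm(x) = 2.74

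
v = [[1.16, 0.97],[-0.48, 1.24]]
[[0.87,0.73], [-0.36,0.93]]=v @ [[0.75,-0.00], [-0.0,0.75]]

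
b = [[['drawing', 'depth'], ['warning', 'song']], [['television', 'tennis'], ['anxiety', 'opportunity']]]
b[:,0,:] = [['drawing', 'depth'], ['television', 'tennis']]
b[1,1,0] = 'anxiety'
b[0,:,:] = [['drawing', 'depth'], ['warning', 'song']]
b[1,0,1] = 'tennis'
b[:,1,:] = [['warning', 'song'], ['anxiety', 'opportunity']]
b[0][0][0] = 'drawing'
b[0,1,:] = ['warning', 'song']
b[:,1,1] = ['song', 'opportunity']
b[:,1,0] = ['warning', 'anxiety']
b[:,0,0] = ['drawing', 'television']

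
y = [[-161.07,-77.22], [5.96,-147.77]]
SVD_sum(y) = [[-112.70, -121.93], [-70.91, -76.71]] + [[-48.37, 44.71], [76.87, -71.06]]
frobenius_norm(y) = 231.90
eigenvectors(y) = [[0.96+0.00j, (0.96-0j)], [-0.08-0.25j, -0.08+0.25j]]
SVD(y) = [[-0.85, -0.53], [-0.53, 0.85]] @ diag([196.1679501587072, 123.67741560418764]) @ [[0.68,0.73], [0.73,-0.68]]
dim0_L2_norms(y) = [161.18, 166.73]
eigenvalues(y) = [(-154.42+20.4j), (-154.42-20.4j)]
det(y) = 24261.55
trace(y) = -308.84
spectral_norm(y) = 196.17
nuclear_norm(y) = 319.85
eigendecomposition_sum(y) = [[-80.54-14.98j, -38.61-292.32j], [2.98+22.56j, (-73.89+35.37j)]] + [[-80.54+14.98j, -38.61+292.32j],[(2.98-22.56j), -73.89-35.37j]]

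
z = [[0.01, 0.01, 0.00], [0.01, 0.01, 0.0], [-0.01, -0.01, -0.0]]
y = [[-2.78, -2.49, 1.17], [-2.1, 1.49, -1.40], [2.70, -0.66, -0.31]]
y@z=[[-0.06,-0.06,0.00],  [0.01,0.01,0.00],  [0.02,0.02,0.00]]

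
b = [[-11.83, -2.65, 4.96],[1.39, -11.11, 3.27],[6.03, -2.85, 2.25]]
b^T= [[-11.83, 1.39, 6.03],[-2.65, -11.11, -2.85],[4.96, 3.27, 2.25]]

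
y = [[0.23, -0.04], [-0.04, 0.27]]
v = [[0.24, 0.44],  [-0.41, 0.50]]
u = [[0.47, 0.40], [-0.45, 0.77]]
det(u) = 0.54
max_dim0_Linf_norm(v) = 0.5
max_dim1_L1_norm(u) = 1.22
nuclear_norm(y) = 0.50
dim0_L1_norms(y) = [0.27, 0.31]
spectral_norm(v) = 0.69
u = v + y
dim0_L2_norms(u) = [0.65, 0.87]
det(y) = 0.06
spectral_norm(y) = 0.29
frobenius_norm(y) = 0.36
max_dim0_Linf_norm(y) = 0.27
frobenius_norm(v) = 0.82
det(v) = 0.30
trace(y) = 0.50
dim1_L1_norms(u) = [0.87, 1.22]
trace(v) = 0.74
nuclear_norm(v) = 1.13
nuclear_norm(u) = 1.50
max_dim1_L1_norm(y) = 0.31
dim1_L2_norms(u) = [0.62, 0.89]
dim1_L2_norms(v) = [0.5, 0.65]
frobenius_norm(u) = 1.08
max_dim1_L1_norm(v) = 0.91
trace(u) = 1.24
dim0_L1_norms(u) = [0.92, 1.17]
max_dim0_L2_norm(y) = 0.27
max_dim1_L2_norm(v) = 0.65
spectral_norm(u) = 0.90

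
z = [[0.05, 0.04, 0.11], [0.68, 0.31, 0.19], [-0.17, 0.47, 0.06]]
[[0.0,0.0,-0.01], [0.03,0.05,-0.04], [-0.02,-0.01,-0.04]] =z @ [[0.06,0.07,-0.01],[-0.02,0.01,-0.08],[-0.02,-0.02,-0.03]]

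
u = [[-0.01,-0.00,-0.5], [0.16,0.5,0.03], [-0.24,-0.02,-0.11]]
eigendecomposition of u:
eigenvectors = [[0.77, -0.75, 0.05], [-0.16, 0.49, 1.0], [0.61, 0.44, -0.05]]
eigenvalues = [-0.41, 0.28, 0.51]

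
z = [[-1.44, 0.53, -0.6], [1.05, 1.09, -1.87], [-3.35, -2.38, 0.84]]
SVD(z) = [[-0.14, -0.74, -0.66], [0.43, -0.65, 0.63], [-0.89, -0.19, 0.41]] @ diag([4.663934877831719, 1.9200075271188113, 0.80980402021227]) @ [[0.78,0.54,-0.31], [0.54,-0.33,0.77], [0.31,-0.77,-0.55]]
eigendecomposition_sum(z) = [[0.31, 0.40, -0.34], [1.27, 1.61, -1.39], [-1.50, -1.9, 1.64]] + [[-1.62, 0.04, -0.30], [-1.05, 0.03, -0.2], [-2.70, 0.07, -0.51]] + [[-0.14, 0.09, 0.05],[0.83, -0.55, -0.29],[0.84, -0.55, -0.29]]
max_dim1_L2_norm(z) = 4.19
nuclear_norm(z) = 7.39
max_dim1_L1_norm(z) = 6.57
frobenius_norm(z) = 5.11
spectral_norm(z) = 4.66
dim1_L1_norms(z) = [2.57, 4.01, 6.57]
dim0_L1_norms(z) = [5.84, 4.0, 3.31]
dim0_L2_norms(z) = [3.79, 2.67, 2.14]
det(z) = 7.25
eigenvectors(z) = [[-0.16, -0.49, -0.11], [-0.64, -0.32, 0.7], [0.75, -0.81, 0.71]]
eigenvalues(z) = [3.56, -2.1, -0.97]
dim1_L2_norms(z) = [1.65, 2.41, 4.19]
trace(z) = 0.49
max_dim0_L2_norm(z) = 3.79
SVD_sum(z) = [[-0.51, -0.35, 0.2], [1.56, 1.08, -0.63], [-3.25, -2.25, 1.31]] + [[-0.76,0.47,-1.1], [-0.67,0.41,-0.96], [-0.20,0.12,-0.29]] + [[-0.17, 0.41, 0.29], [0.16, -0.4, -0.28], [0.10, -0.25, -0.18]]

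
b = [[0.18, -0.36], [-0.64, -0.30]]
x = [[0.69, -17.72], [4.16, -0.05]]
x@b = [[11.46, 5.07], [0.78, -1.48]]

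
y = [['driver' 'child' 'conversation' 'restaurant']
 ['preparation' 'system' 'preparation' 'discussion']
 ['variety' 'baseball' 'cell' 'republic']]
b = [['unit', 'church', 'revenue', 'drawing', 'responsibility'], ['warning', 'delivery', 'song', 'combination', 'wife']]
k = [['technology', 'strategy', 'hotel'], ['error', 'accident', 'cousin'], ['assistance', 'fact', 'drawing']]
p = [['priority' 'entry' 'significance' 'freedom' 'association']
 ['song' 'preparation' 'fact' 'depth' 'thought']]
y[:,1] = ['child', 'system', 'baseball']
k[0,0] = 'technology'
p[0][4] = 'association'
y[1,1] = 'system'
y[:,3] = ['restaurant', 'discussion', 'republic']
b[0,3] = 'drawing'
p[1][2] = 'fact'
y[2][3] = 'republic'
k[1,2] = 'cousin'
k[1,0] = 'error'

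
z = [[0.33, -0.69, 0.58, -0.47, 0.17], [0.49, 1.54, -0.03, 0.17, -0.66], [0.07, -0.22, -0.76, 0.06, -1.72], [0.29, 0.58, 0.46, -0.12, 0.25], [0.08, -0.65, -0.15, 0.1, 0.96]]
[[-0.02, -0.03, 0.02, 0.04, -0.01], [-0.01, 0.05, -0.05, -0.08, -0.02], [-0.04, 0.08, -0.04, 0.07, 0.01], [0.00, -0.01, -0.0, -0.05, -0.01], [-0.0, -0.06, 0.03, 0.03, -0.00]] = z @[[-0.05, -0.03, -0.01, 0.03, -0.02], [0.01, 0.02, -0.02, -0.07, -0.01], [0.02, -0.0, 0.02, -0.02, 0.01], [0.02, -0.01, 0.02, 0.01, 0.02], [0.01, -0.05, 0.02, -0.02, -0.01]]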